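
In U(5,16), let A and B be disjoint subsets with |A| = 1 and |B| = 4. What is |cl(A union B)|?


|A union B| = 1 + 4 = 5 (disjoint).
In U(5,16), cl(S) = S if |S| < 5, else cl(S) = E.
Since 5 >= 5, cl(A union B) = E.
|cl(A union B)| = 16.

16


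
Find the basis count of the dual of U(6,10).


The dual of U(r,n) is U(n-r, n) = U(4,10).
Bases of U(4,10) are all (4)-element subsets.
|B(M*)| = (10 choose 4) = 210.

210


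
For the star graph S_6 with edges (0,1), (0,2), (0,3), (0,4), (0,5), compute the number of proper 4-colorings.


P(tree, k) = k * (k-1)^(5) for any tree on 6 vertices.
P(4) = 4 * 3^5 = 4 * 243 = 972.

972


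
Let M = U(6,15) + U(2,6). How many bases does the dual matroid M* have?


(M1+M2)* = M1* + M2*.
M1* = U(9,15), bases: C(15,9) = 5005.
M2* = U(4,6), bases: C(6,4) = 15.
|B(M*)| = 5005 * 15 = 75075.

75075


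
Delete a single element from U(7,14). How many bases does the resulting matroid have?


Deleting e from U(7,14) gives U(7,13) since n > r.
Bases of U(7,13) = (13 choose 7) = 1716.

1716


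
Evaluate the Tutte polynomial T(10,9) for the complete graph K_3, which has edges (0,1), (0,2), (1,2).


T(K_3; x,y) = x^2 + x + y.
T(10,9) = 100 + 10 + 9 = 119.

119


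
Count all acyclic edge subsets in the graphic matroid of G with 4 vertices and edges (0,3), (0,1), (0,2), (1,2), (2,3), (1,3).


An independent set in a graphic matroid is an acyclic edge subset.
G has 4 vertices and 6 edges.
Enumerate all 2^6 = 64 subsets, checking for acyclicity.
Total independent sets = 38.

38


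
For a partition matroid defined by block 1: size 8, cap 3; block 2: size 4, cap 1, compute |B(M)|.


A basis picks exactly ci elements from block i.
Number of bases = product of C(|Si|, ci).
= C(8,3) * C(4,1)
= 56 * 4
= 224.

224


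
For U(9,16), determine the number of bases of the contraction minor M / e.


Contracting e from U(9,16) gives U(8,15).
Bases of U(8,15) = (15 choose 8) = 6435.

6435


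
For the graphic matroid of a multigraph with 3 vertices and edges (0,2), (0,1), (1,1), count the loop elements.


In a graphic matroid, a loop is a self-loop edge (u,u) with rank 0.
Examining all 3 edges for self-loops...
Self-loops found: (1,1)
Number of loops = 1.

1


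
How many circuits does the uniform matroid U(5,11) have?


In U(5,11), circuits are the (6)-element subsets.
Any set of 6 elements is dependent, and removing any one element gives
an independent set of size 5, so it is a minimal dependent set.
Number of circuits = C(11,6) = 462.

462


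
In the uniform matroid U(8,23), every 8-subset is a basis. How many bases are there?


Bases of U(8,23) are all 8-element subsets of the 23-element ground set.
Number of bases = C(23,8).
C(23,8) = 23! / (8! * 15!) = 490314.

490314


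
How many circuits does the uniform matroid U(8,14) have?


In U(8,14), circuits are the (9)-element subsets.
Any set of 9 elements is dependent, and removing any one element gives
an independent set of size 8, so it is a minimal dependent set.
Number of circuits = C(14,9) = 14! / (9! * 5!) = 2002.

2002


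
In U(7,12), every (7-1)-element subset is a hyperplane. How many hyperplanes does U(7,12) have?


Hyperplanes of U(7,12) are flats of rank 6.
In a uniform matroid, these are exactly the (6)-element subsets.
Count = C(12,6) = 924.

924


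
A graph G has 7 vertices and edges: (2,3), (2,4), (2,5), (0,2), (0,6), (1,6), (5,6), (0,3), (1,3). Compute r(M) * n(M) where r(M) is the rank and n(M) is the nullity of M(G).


r(M) = |V| - c = 7 - 1 = 6.
nullity = |E| - r(M) = 9 - 6 = 3.
Product = 6 * 3 = 18.

18


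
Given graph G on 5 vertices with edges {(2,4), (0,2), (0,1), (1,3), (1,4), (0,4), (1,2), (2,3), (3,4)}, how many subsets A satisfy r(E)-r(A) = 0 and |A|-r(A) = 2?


R(x,y) = sum over A in 2^E of x^(r(E)-r(A)) * y^(|A|-r(A)).
G has 5 vertices, 9 edges. r(E) = 4.
Enumerate all 2^9 = 512 subsets.
Count subsets with r(E)-r(A)=0 and |A|-r(A)=2: 82.

82


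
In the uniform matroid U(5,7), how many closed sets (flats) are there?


Flats of U(5,7): every subset of size < 5 is a flat, plus E itself.
Count = (7 choose 0) + (7 choose 1) + (7 choose 2) + (7 choose 3) + (7 choose 4) + 1
     = 1 + 7 + 21 + 35 + 35 + 1
     = 100.

100


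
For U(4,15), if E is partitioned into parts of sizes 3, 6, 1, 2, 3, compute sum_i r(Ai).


r(Ai) = min(|Ai|, 4) for each part.
Sum = min(3,4) + min(6,4) + min(1,4) + min(2,4) + min(3,4)
    = 3 + 4 + 1 + 2 + 3
    = 13.

13


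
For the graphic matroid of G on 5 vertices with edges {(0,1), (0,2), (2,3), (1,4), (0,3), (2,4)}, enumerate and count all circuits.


A circuit in a graphic matroid = edge set of a simple cycle.
G has 5 vertices and 6 edges.
Enumerating all minimal edge subsets forming cycles...
Total circuits found: 3.

3


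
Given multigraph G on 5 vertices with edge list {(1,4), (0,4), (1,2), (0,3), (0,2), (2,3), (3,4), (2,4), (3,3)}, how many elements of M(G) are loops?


In a graphic matroid, a loop is a self-loop edge (u,u) with rank 0.
Examining all 9 edges for self-loops...
Self-loops found: (3,3)
Number of loops = 1.

1


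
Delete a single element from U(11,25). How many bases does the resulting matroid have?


Deleting e from U(11,25) gives U(11,24) since n > r.
Bases of U(11,24) = C(24,11) = 24! / (11! * 13!) = 2496144.

2496144


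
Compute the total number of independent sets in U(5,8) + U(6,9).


For a direct sum, |I(M1+M2)| = |I(M1)| * |I(M2)|.
|I(U(5,8))| = sum C(8,k) for k=0..5 = 219.
|I(U(6,9))| = sum C(9,k) for k=0..6 = 466.
Total = 219 * 466 = 102054.

102054


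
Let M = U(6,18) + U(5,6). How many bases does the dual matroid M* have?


(M1+M2)* = M1* + M2*.
M1* = U(12,18), bases: C(18,12) = 18564.
M2* = U(1,6), bases: C(6,1) = 6.
|B(M*)| = 18564 * 6 = 111384.

111384


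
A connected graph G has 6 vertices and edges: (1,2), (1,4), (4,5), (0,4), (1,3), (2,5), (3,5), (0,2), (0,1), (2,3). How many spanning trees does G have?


By Kirchhoff's matrix tree theorem, the number of spanning trees equals
the determinant of any cofactor of the Laplacian matrix L.
G has 6 vertices and 10 edges.
Computing the (5 x 5) cofactor determinant gives 130.

130


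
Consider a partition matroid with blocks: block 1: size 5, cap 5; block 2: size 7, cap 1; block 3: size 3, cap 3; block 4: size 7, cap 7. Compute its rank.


Rank of a partition matroid = sum of min(|Si|, ci) for each block.
= min(5,5) + min(7,1) + min(3,3) + min(7,7)
= 5 + 1 + 3 + 7
= 16.

16


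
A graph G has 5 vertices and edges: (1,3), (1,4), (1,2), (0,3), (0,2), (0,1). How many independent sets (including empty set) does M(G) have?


An independent set in a graphic matroid is an acyclic edge subset.
G has 5 vertices and 6 edges.
Enumerate all 2^6 = 64 subsets, checking for acyclicity.
Total independent sets = 48.

48


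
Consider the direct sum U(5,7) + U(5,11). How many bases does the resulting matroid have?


Bases of a direct sum M1 + M2: |B| = |B(M1)| * |B(M2)|.
|B(U(5,7))| = C(7,5) = 21.
|B(U(5,11))| = C(11,5) = 462.
Total bases = 21 * 462 = 9702.

9702


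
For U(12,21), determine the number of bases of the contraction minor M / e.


Contracting e from U(12,21) gives U(11,20).
Bases of U(11,20) = C(20,11) = 167960.

167960


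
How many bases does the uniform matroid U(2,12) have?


Bases of U(2,12) are all 2-element subsets of the 12-element ground set.
Number of bases = C(12,2).
C(12,2) = (12 * 11) / (1 * 2) = 66.

66


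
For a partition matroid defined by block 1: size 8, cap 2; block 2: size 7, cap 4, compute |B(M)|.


A basis picks exactly ci elements from block i.
Number of bases = product of C(|Si|, ci).
= C(8,2) * C(7,4)
= 28 * 35
= 980.

980


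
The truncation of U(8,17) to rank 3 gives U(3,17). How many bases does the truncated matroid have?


Truncating U(8,17) to rank 3 gives U(3,17).
Bases of U(3,17) are all 3-element subsets of 17 elements.
Number of bases = (17 choose 3) = 680.

680


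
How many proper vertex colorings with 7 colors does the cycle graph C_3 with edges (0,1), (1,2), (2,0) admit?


P(C_3, k) = (k-1)^3 + (-1)^3*(k-1).
P(7) = (6)^3 - 6
= 216 - 6 = 210.

210


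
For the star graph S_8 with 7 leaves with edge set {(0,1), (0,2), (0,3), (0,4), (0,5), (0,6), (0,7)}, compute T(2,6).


A star on 8 vertices is a tree with 7 edges.
T(x,y) = x^(7) for any tree.
T(2,6) = 2^7 = 128.

128


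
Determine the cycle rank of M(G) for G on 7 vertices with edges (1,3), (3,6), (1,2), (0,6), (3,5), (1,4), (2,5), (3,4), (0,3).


Cycle rank (nullity) = |E| - r(M) = |E| - (|V| - c).
|E| = 9, |V| = 7, c = 1.
Nullity = 9 - (7 - 1) = 9 - 6 = 3.

3


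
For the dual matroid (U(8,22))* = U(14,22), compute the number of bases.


The dual of U(r,n) is U(n-r, n) = U(14,22).
Bases of U(14,22) are all (14)-element subsets.
|B(M*)| = (22 choose 14) = 319770.

319770


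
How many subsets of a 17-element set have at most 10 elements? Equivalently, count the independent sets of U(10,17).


Independent sets of U(10,17) are all subsets of size <= 10.
Count = C(17,0) + C(17,1) + C(17,2) + C(17,3) + C(17,4) + C(17,5) + C(17,6) + C(17,7) + C(17,8) + C(17,9) + C(17,10)
     = 1 + 17 + 136 + 680 + 2380 + 6188 + 12376 + 19448 + 24310 + 24310 + 19448
     = 109294.

109294


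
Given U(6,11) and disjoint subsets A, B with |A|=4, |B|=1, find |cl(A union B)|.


|A union B| = 4 + 1 = 5 (disjoint).
In U(6,11), cl(S) = S if |S| < 6, else cl(S) = E.
Since 5 < 6, cl(A union B) = A union B.
|cl(A union B)| = 5.

5


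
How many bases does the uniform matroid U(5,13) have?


Bases of U(5,13) are all 5-element subsets of the 13-element ground set.
Number of bases = C(13,5).
C(13,5) = 13! / (5! * 8!) = 1287.

1287


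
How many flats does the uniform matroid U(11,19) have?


Flats of U(11,19): every subset of size < 11 is a flat, plus E itself.
Count = C(19,0) + C(19,1) + C(19,2) + C(19,3) + C(19,4) + C(19,5) + C(19,6) + C(19,7) + C(19,8) + C(19,9) + C(19,10) + 1
     = 1 + 19 + 171 + 969 + 3876 + 11628 + 27132 + 50388 + 75582 + 92378 + 92378 + 1
     = 354523.

354523


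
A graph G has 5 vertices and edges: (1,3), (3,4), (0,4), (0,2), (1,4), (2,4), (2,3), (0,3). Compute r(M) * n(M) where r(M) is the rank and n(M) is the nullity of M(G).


r(M) = |V| - c = 5 - 1 = 4.
nullity = |E| - r(M) = 8 - 4 = 4.
Product = 4 * 4 = 16.

16


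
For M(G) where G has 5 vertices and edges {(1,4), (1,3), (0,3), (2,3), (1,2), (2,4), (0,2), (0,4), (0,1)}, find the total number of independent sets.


An independent set in a graphic matroid is an acyclic edge subset.
G has 5 vertices and 9 edges.
Enumerate all 2^9 = 512 subsets, checking for acyclicity.
Total independent sets = 198.

198


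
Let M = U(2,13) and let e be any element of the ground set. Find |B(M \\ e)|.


Deleting e from U(2,13) gives U(2,12) since n > r.
Bases of U(2,12) = C(12,2) = (12 * 11) / (1 * 2) = 66.

66


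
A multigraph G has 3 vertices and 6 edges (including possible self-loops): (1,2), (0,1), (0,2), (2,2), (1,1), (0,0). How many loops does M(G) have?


In a graphic matroid, a loop is a self-loop edge (u,u) with rank 0.
Examining all 6 edges for self-loops...
Self-loops found: (2,2), (1,1), (0,0)
Number of loops = 3.

3


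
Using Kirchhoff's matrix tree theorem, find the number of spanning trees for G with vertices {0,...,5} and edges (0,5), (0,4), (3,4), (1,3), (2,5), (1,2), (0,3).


By Kirchhoff's matrix tree theorem, the number of spanning trees equals
the determinant of any cofactor of the Laplacian matrix L.
G has 6 vertices and 7 edges.
Computing the (5 x 5) cofactor determinant gives 14.

14


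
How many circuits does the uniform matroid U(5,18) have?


In U(5,18), circuits are the (6)-element subsets.
Any set of 6 elements is dependent, and removing any one element gives
an independent set of size 5, so it is a minimal dependent set.
Number of circuits = C(18,6) = 18! / (6! * 12!) = 18564.

18564


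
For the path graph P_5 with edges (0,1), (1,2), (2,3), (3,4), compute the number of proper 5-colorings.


P(P_5, k) = k * (k-1)^(4).
P(5) = 5 * 4^4 = 5 * 256 = 1280.

1280


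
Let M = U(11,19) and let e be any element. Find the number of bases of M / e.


Contracting e from U(11,19) gives U(10,18).
Bases of U(10,18) = C(18,10) = 43758.

43758


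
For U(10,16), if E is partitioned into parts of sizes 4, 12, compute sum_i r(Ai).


r(Ai) = min(|Ai|, 10) for each part.
Sum = min(4,10) + min(12,10)
    = 4 + 10
    = 14.

14


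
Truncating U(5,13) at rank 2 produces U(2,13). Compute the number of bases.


Truncating U(5,13) to rank 2 gives U(2,13).
Bases of U(2,13) are all 2-element subsets of 13 elements.
Number of bases = C(13,2) = 13! / (2! * 11!) = 78.

78


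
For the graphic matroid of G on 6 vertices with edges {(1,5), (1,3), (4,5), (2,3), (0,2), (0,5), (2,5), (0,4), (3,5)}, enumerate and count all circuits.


A circuit in a graphic matroid = edge set of a simple cycle.
G has 6 vertices and 9 edges.
Enumerating all minimal edge subsets forming cycles...
Total circuits found: 10.

10


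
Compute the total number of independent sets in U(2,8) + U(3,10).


For a direct sum, |I(M1+M2)| = |I(M1)| * |I(M2)|.
|I(U(2,8))| = sum C(8,k) for k=0..2 = 37.
|I(U(3,10))| = sum C(10,k) for k=0..3 = 176.
Total = 37 * 176 = 6512.

6512


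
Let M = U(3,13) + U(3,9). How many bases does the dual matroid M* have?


(M1+M2)* = M1* + M2*.
M1* = U(10,13), bases: C(13,10) = 286.
M2* = U(6,9), bases: C(9,6) = 84.
|B(M*)| = 286 * 84 = 24024.

24024


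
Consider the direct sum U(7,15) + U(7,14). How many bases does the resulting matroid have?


Bases of a direct sum M1 + M2: |B| = |B(M1)| * |B(M2)|.
|B(U(7,15))| = C(15,7) = 6435.
|B(U(7,14))| = C(14,7) = 3432.
Total bases = 6435 * 3432 = 22084920.

22084920


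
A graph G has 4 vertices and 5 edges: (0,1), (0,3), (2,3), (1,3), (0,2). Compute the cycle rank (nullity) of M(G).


Cycle rank (nullity) = |E| - r(M) = |E| - (|V| - c).
|E| = 5, |V| = 4, c = 1.
Nullity = 5 - (4 - 1) = 5 - 3 = 2.

2


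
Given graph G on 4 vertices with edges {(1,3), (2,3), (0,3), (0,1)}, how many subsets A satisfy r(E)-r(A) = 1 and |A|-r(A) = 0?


R(x,y) = sum over A in 2^E of x^(r(E)-r(A)) * y^(|A|-r(A)).
G has 4 vertices, 4 edges. r(E) = 3.
Enumerate all 2^4 = 16 subsets.
Count subsets with r(E)-r(A)=1 and |A|-r(A)=0: 6.

6


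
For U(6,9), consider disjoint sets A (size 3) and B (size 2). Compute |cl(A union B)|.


|A union B| = 3 + 2 = 5 (disjoint).
In U(6,9), cl(S) = S if |S| < 6, else cl(S) = E.
Since 5 < 6, cl(A union B) = A union B.
|cl(A union B)| = 5.

5


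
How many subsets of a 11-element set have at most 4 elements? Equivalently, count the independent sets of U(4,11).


Independent sets of U(4,11) are all subsets of size <= 4.
Count = (11 choose 0) + (11 choose 1) + (11 choose 2) + (11 choose 3) + (11 choose 4)
     = 1 + 11 + 55 + 165 + 330
     = 562.

562


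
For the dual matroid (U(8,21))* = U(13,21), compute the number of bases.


The dual of U(r,n) is U(n-r, n) = U(13,21).
Bases of U(13,21) are all (13)-element subsets.
|B(M*)| = C(21,13) = 21! / (13! * 8!) = 203490.

203490


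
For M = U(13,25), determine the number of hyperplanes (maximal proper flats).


Hyperplanes of U(13,25) are flats of rank 12.
In a uniform matroid, these are exactly the (12)-element subsets.
Count = (25 choose 12) = 5200300.

5200300


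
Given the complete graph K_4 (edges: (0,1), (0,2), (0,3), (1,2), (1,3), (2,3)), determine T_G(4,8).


T(K_4; x,y) = x^3 + 3x^2 + 4xy + 2x + y^3 + 3y^2 + 2y.
Substituting x=4, y=8:
= 64 + 48 + 128 + 8 + 512 + 192 + 16
= 968.

968


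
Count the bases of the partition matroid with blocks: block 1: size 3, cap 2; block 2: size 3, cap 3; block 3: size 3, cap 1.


A basis picks exactly ci elements from block i.
Number of bases = product of C(|Si|, ci).
= C(3,2) * C(3,3) * C(3,1)
= 3 * 1 * 3
= 9.

9


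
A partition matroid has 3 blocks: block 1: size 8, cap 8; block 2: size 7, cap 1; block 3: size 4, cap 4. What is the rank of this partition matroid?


Rank of a partition matroid = sum of min(|Si|, ci) for each block.
= min(8,8) + min(7,1) + min(4,4)
= 8 + 1 + 4
= 13.

13


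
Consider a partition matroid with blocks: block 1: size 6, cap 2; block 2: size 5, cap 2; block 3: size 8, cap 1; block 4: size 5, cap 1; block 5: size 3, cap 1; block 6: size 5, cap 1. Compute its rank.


Rank of a partition matroid = sum of min(|Si|, ci) for each block.
= min(6,2) + min(5,2) + min(8,1) + min(5,1) + min(3,1) + min(5,1)
= 2 + 2 + 1 + 1 + 1 + 1
= 8.

8


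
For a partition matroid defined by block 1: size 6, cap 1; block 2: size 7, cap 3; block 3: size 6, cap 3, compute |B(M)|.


A basis picks exactly ci elements from block i.
Number of bases = product of C(|Si|, ci).
= C(6,1) * C(7,3) * C(6,3)
= 6 * 35 * 20
= 4200.

4200


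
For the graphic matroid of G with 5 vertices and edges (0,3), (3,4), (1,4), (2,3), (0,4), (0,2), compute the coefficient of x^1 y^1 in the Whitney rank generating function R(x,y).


R(x,y) = sum over A in 2^E of x^(r(E)-r(A)) * y^(|A|-r(A)).
G has 5 vertices, 6 edges. r(E) = 4.
Enumerate all 2^6 = 64 subsets.
Count subsets with r(E)-r(A)=1 and |A|-r(A)=1: 7.

7


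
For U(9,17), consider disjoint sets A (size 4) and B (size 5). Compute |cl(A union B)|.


|A union B| = 4 + 5 = 9 (disjoint).
In U(9,17), cl(S) = S if |S| < 9, else cl(S) = E.
Since 9 >= 9, cl(A union B) = E.
|cl(A union B)| = 17.

17


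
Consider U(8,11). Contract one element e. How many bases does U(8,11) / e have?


Contracting e from U(8,11) gives U(7,10).
Bases of U(7,10) = (10 choose 7) = 120.

120


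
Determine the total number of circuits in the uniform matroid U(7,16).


In U(7,16), circuits are the (8)-element subsets.
Any set of 8 elements is dependent, and removing any one element gives
an independent set of size 7, so it is a minimal dependent set.
Number of circuits = C(16,8) = 12870.

12870


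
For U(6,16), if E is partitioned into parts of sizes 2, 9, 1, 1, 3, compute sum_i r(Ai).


r(Ai) = min(|Ai|, 6) for each part.
Sum = min(2,6) + min(9,6) + min(1,6) + min(1,6) + min(3,6)
    = 2 + 6 + 1 + 1 + 3
    = 13.

13


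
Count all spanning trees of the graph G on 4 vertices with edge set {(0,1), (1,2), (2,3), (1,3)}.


By Kirchhoff's matrix tree theorem, the number of spanning trees equals
the determinant of any cofactor of the Laplacian matrix L.
G has 4 vertices and 4 edges.
Computing the (3 x 3) cofactor determinant gives 3.

3


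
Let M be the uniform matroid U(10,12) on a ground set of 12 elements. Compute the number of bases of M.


Bases of U(10,12) are all 10-element subsets of the 12-element ground set.
Number of bases = C(12,10).
C(12,10) = 66.

66


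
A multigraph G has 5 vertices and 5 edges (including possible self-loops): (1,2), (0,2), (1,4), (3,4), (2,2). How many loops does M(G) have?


In a graphic matroid, a loop is a self-loop edge (u,u) with rank 0.
Examining all 5 edges for self-loops...
Self-loops found: (2,2)
Number of loops = 1.

1


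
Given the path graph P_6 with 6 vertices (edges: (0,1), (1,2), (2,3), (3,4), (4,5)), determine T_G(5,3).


A path on 6 vertices is a tree with 5 edges.
T(x,y) = x^(5) for any tree.
T(5,3) = 5^5 = 3125.

3125


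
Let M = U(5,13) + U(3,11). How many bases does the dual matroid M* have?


(M1+M2)* = M1* + M2*.
M1* = U(8,13), bases: C(13,8) = 1287.
M2* = U(8,11), bases: C(11,8) = 165.
|B(M*)| = 1287 * 165 = 212355.

212355


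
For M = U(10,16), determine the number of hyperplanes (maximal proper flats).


Hyperplanes of U(10,16) are flats of rank 9.
In a uniform matroid, these are exactly the (9)-element subsets.
Count = C(16,9) = 16! / (9! * 7!) = 11440.

11440


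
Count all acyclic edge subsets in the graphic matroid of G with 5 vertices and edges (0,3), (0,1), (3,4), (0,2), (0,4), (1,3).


An independent set in a graphic matroid is an acyclic edge subset.
G has 5 vertices and 6 edges.
Enumerate all 2^6 = 64 subsets, checking for acyclicity.
Total independent sets = 48.

48


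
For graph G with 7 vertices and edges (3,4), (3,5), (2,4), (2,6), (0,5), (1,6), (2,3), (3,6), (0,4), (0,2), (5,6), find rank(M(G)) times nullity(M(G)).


r(M) = |V| - c = 7 - 1 = 6.
nullity = |E| - r(M) = 11 - 6 = 5.
Product = 6 * 5 = 30.

30


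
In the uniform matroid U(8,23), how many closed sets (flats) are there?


Flats of U(8,23): every subset of size < 8 is a flat, plus E itself.
Count = C(23,0) + C(23,1) + C(23,2) + C(23,3) + C(23,4) + C(23,5) + C(23,6) + C(23,7) + 1
     = 1 + 23 + 253 + 1771 + 8855 + 33649 + 100947 + 245157 + 1
     = 390657.

390657


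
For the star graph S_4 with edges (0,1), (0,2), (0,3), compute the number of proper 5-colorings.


P(tree, k) = k * (k-1)^(3) for any tree on 4 vertices.
P(5) = 5 * 4^3 = 5 * 64 = 320.

320


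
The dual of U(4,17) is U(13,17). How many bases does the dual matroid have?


The dual of U(r,n) is U(n-r, n) = U(13,17).
Bases of U(13,17) are all (13)-element subsets.
|B(M*)| = (17 choose 13) = 2380.

2380


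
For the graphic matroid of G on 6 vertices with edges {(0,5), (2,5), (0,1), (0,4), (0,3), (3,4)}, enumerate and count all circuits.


A circuit in a graphic matroid = edge set of a simple cycle.
G has 6 vertices and 6 edges.
Enumerating all minimal edge subsets forming cycles...
Total circuits found: 1.

1


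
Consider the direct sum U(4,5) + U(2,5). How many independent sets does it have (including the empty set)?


For a direct sum, |I(M1+M2)| = |I(M1)| * |I(M2)|.
|I(U(4,5))| = sum C(5,k) for k=0..4 = 31.
|I(U(2,5))| = sum C(5,k) for k=0..2 = 16.
Total = 31 * 16 = 496.

496


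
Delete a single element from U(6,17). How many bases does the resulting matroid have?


Deleting e from U(6,17) gives U(6,16) since n > r.
Bases of U(6,16) = C(16,6) = 8008.

8008


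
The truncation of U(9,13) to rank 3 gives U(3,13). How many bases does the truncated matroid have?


Truncating U(9,13) to rank 3 gives U(3,13).
Bases of U(3,13) are all 3-element subsets of 13 elements.
Number of bases = C(13,3) = 13! / (3! * 10!) = 286.

286


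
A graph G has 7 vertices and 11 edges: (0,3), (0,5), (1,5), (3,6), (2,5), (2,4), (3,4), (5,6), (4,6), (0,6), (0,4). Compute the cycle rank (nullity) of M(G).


Cycle rank (nullity) = |E| - r(M) = |E| - (|V| - c).
|E| = 11, |V| = 7, c = 1.
Nullity = 11 - (7 - 1) = 11 - 6 = 5.

5


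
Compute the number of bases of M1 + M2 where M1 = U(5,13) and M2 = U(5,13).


Bases of a direct sum M1 + M2: |B| = |B(M1)| * |B(M2)|.
|B(U(5,13))| = C(13,5) = 1287.
|B(U(5,13))| = C(13,5) = 1287.
Total bases = 1287 * 1287 = 1656369.

1656369


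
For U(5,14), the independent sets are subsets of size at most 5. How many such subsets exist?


Independent sets of U(5,14) are all subsets of size <= 5.
Count = (14 choose 0) + (14 choose 1) + (14 choose 2) + (14 choose 3) + (14 choose 4) + (14 choose 5)
     = 1 + 14 + 91 + 364 + 1001 + 2002
     = 3473.

3473


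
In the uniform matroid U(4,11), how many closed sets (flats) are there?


Flats of U(4,11): every subset of size < 4 is a flat, plus E itself.
Count = (11 choose 0) + (11 choose 1) + (11 choose 2) + (11 choose 3) + 1
     = 1 + 11 + 55 + 165 + 1
     = 233.

233


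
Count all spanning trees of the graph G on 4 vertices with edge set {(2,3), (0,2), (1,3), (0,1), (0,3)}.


By Kirchhoff's matrix tree theorem, the number of spanning trees equals
the determinant of any cofactor of the Laplacian matrix L.
G has 4 vertices and 5 edges.
Computing the (3 x 3) cofactor determinant gives 8.

8


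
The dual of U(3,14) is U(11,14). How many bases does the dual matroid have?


The dual of U(r,n) is U(n-r, n) = U(11,14).
Bases of U(11,14) are all (11)-element subsets.
|B(M*)| = C(14,11) = 364.

364


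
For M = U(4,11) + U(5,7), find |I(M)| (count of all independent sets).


For a direct sum, |I(M1+M2)| = |I(M1)| * |I(M2)|.
|I(U(4,11))| = sum C(11,k) for k=0..4 = 562.
|I(U(5,7))| = sum C(7,k) for k=0..5 = 120.
Total = 562 * 120 = 67440.

67440


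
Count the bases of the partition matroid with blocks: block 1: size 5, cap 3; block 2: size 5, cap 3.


A basis picks exactly ci elements from block i.
Number of bases = product of C(|Si|, ci).
= C(5,3) * C(5,3)
= 10 * 10
= 100.

100


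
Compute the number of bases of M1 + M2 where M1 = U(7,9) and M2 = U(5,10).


Bases of a direct sum M1 + M2: |B| = |B(M1)| * |B(M2)|.
|B(U(7,9))| = C(9,7) = 36.
|B(U(5,10))| = C(10,5) = 252.
Total bases = 36 * 252 = 9072.

9072


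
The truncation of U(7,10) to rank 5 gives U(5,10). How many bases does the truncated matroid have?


Truncating U(7,10) to rank 5 gives U(5,10).
Bases of U(5,10) are all 5-element subsets of 10 elements.
Number of bases = C(10,5) = 10! / (5! * 5!) = 252.

252


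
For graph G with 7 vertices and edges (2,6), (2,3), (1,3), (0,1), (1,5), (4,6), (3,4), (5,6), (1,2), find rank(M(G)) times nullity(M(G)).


r(M) = |V| - c = 7 - 1 = 6.
nullity = |E| - r(M) = 9 - 6 = 3.
Product = 6 * 3 = 18.

18


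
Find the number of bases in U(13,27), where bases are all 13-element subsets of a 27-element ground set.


Bases of U(13,27) are all 13-element subsets of the 27-element ground set.
Number of bases = C(27,13).
C(27,13) = 20058300.

20058300


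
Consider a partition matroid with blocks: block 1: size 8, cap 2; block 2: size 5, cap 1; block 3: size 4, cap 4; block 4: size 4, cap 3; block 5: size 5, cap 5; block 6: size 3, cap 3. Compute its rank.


Rank of a partition matroid = sum of min(|Si|, ci) for each block.
= min(8,2) + min(5,1) + min(4,4) + min(4,3) + min(5,5) + min(3,3)
= 2 + 1 + 4 + 3 + 5 + 3
= 18.

18


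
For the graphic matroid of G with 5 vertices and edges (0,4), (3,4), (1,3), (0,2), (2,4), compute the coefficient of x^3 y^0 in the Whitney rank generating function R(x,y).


R(x,y) = sum over A in 2^E of x^(r(E)-r(A)) * y^(|A|-r(A)).
G has 5 vertices, 5 edges. r(E) = 4.
Enumerate all 2^5 = 32 subsets.
Count subsets with r(E)-r(A)=3 and |A|-r(A)=0: 5.

5


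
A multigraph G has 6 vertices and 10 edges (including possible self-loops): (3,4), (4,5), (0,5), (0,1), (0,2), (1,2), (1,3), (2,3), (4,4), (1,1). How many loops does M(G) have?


In a graphic matroid, a loop is a self-loop edge (u,u) with rank 0.
Examining all 10 edges for self-loops...
Self-loops found: (4,4), (1,1)
Number of loops = 2.

2


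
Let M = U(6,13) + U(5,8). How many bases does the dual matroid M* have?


(M1+M2)* = M1* + M2*.
M1* = U(7,13), bases: C(13,7) = 1716.
M2* = U(3,8), bases: C(8,3) = 56.
|B(M*)| = 1716 * 56 = 96096.

96096


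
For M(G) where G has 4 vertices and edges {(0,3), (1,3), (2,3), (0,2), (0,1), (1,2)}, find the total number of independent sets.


An independent set in a graphic matroid is an acyclic edge subset.
G has 4 vertices and 6 edges.
Enumerate all 2^6 = 64 subsets, checking for acyclicity.
Total independent sets = 38.

38


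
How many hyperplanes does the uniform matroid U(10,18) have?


Hyperplanes of U(10,18) are flats of rank 9.
In a uniform matroid, these are exactly the (9)-element subsets.
Count = (18 choose 9) = 48620.

48620


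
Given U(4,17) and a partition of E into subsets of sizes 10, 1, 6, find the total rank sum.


r(Ai) = min(|Ai|, 4) for each part.
Sum = min(10,4) + min(1,4) + min(6,4)
    = 4 + 1 + 4
    = 9.

9


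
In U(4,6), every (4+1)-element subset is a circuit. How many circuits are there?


In U(4,6), circuits are the (5)-element subsets.
Any set of 5 elements is dependent, and removing any one element gives
an independent set of size 4, so it is a minimal dependent set.
Number of circuits = C(6,5) = 6! / (5! * 1!) = 6.

6


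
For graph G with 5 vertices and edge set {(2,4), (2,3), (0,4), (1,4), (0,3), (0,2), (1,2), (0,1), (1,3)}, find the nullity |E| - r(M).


Cycle rank (nullity) = |E| - r(M) = |E| - (|V| - c).
|E| = 9, |V| = 5, c = 1.
Nullity = 9 - (5 - 1) = 9 - 4 = 5.

5


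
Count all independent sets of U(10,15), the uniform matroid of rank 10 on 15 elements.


Independent sets of U(10,15) are all subsets of size <= 10.
Count = C(15,0) + C(15,1) + C(15,2) + C(15,3) + C(15,4) + C(15,5) + C(15,6) + C(15,7) + C(15,8) + C(15,9) + C(15,10)
     = 1 + 15 + 105 + 455 + 1365 + 3003 + 5005 + 6435 + 6435 + 5005 + 3003
     = 30827.

30827


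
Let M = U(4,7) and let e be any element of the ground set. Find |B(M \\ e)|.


Deleting e from U(4,7) gives U(4,6) since n > r.
Bases of U(4,6) = C(6,4) = 6! / (4! * 2!) = 15.

15


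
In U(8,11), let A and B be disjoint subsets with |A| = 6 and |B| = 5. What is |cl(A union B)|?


|A union B| = 6 + 5 = 11 (disjoint).
In U(8,11), cl(S) = S if |S| < 8, else cl(S) = E.
Since 11 >= 8, cl(A union B) = E.
|cl(A union B)| = 11.

11


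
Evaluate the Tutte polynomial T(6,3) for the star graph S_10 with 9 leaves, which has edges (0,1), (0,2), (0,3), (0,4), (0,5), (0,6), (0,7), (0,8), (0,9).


A star on 10 vertices is a tree with 9 edges.
T(x,y) = x^(9) for any tree.
T(6,3) = 6^9 = 10077696.

10077696


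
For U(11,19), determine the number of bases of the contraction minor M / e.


Contracting e from U(11,19) gives U(10,18).
Bases of U(10,18) = (18 choose 10) = 43758.

43758


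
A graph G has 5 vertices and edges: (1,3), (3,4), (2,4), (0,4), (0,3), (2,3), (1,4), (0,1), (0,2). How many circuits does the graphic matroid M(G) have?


A circuit in a graphic matroid = edge set of a simple cycle.
G has 5 vertices and 9 edges.
Enumerating all minimal edge subsets forming cycles...
Total circuits found: 22.

22


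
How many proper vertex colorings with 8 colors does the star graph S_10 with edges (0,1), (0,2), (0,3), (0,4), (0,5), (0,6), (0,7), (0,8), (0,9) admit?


P(tree, k) = k * (k-1)^(9) for any tree on 10 vertices.
P(8) = 8 * 7^9 = 8 * 40353607 = 322828856.

322828856


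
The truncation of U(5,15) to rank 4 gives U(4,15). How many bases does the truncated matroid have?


Truncating U(5,15) to rank 4 gives U(4,15).
Bases of U(4,15) are all 4-element subsets of 15 elements.
Number of bases = C(15,4) = 15! / (4! * 11!) = 1365.

1365


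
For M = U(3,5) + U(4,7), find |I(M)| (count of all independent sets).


For a direct sum, |I(M1+M2)| = |I(M1)| * |I(M2)|.
|I(U(3,5))| = sum C(5,k) for k=0..3 = 26.
|I(U(4,7))| = sum C(7,k) for k=0..4 = 99.
Total = 26 * 99 = 2574.

2574


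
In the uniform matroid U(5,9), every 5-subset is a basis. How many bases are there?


Bases of U(5,9) are all 5-element subsets of the 9-element ground set.
Number of bases = C(9,5).
C(9,5) = 126.

126


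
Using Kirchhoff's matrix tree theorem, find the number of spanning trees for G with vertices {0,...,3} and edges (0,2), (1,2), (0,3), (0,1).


By Kirchhoff's matrix tree theorem, the number of spanning trees equals
the determinant of any cofactor of the Laplacian matrix L.
G has 4 vertices and 4 edges.
Computing the (3 x 3) cofactor determinant gives 3.

3


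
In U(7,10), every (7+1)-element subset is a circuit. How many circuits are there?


In U(7,10), circuits are the (8)-element subsets.
Any set of 8 elements is dependent, and removing any one element gives
an independent set of size 7, so it is a minimal dependent set.
Number of circuits = C(10,8) = 45.

45


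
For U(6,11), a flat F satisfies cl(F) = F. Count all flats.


Flats of U(6,11): every subset of size < 6 is a flat, plus E itself.
Count = C(11,0) + C(11,1) + C(11,2) + C(11,3) + C(11,4) + C(11,5) + 1
     = 1 + 11 + 55 + 165 + 330 + 462 + 1
     = 1025.

1025


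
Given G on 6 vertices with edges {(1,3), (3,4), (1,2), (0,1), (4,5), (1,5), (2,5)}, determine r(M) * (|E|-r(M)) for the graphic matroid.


r(M) = |V| - c = 6 - 1 = 5.
nullity = |E| - r(M) = 7 - 5 = 2.
Product = 5 * 2 = 10.

10


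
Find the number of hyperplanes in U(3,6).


Hyperplanes of U(3,6) are flats of rank 2.
In a uniform matroid, these are exactly the (2)-element subsets.
Count = C(6,2) = (6 * 5) / (1 * 2) = 15.

15


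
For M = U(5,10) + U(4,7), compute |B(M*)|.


(M1+M2)* = M1* + M2*.
M1* = U(5,10), bases: C(10,5) = 252.
M2* = U(3,7), bases: C(7,3) = 35.
|B(M*)| = 252 * 35 = 8820.

8820


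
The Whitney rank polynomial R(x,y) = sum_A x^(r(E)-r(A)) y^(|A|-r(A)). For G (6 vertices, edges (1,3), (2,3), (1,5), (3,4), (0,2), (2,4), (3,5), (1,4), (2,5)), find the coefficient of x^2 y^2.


R(x,y) = sum over A in 2^E of x^(r(E)-r(A)) * y^(|A|-r(A)).
G has 6 vertices, 9 edges. r(E) = 5.
Enumerate all 2^9 = 512 subsets.
Count subsets with r(E)-r(A)=2 and |A|-r(A)=2: 4.

4


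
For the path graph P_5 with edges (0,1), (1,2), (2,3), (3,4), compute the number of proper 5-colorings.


P(P_5, k) = k * (k-1)^(4).
P(5) = 5 * 4^4 = 5 * 256 = 1280.

1280


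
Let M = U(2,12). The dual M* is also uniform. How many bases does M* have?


The dual of U(r,n) is U(n-r, n) = U(10,12).
Bases of U(10,12) are all (10)-element subsets.
|B(M*)| = (12 choose 10) = 66.

66


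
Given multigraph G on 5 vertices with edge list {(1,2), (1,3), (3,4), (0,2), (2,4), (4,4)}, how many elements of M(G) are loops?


In a graphic matroid, a loop is a self-loop edge (u,u) with rank 0.
Examining all 6 edges for self-loops...
Self-loops found: (4,4)
Number of loops = 1.

1


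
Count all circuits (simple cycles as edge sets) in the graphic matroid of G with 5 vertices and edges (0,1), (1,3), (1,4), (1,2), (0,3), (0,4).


A circuit in a graphic matroid = edge set of a simple cycle.
G has 5 vertices and 6 edges.
Enumerating all minimal edge subsets forming cycles...
Total circuits found: 3.

3


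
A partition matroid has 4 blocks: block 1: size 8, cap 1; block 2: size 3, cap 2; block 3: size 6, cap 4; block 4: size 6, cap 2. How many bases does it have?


A basis picks exactly ci elements from block i.
Number of bases = product of C(|Si|, ci).
= C(8,1) * C(3,2) * C(6,4) * C(6,2)
= 8 * 3 * 15 * 15
= 5400.

5400


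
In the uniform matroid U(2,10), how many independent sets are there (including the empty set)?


Independent sets of U(2,10) are all subsets of size <= 2.
Count = (10 choose 0) + (10 choose 1) + (10 choose 2)
     = 1 + 10 + 45
     = 56.

56


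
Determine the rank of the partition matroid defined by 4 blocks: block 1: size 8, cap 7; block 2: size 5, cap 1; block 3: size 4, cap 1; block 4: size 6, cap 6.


Rank of a partition matroid = sum of min(|Si|, ci) for each block.
= min(8,7) + min(5,1) + min(4,1) + min(6,6)
= 7 + 1 + 1 + 6
= 15.

15


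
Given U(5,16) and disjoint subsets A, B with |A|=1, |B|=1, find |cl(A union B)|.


|A union B| = 1 + 1 = 2 (disjoint).
In U(5,16), cl(S) = S if |S| < 5, else cl(S) = E.
Since 2 < 5, cl(A union B) = A union B.
|cl(A union B)| = 2.

2


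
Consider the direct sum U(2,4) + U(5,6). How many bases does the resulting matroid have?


Bases of a direct sum M1 + M2: |B| = |B(M1)| * |B(M2)|.
|B(U(2,4))| = C(4,2) = 6.
|B(U(5,6))| = C(6,5) = 6.
Total bases = 6 * 6 = 36.

36


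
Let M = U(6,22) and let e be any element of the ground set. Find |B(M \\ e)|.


Deleting e from U(6,22) gives U(6,21) since n > r.
Bases of U(6,21) = C(21,6) = 54264.

54264


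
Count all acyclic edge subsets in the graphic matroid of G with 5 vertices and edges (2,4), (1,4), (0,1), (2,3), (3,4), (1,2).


An independent set in a graphic matroid is an acyclic edge subset.
G has 5 vertices and 6 edges.
Enumerate all 2^6 = 64 subsets, checking for acyclicity.
Total independent sets = 48.

48


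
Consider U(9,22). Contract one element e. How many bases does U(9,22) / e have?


Contracting e from U(9,22) gives U(8,21).
Bases of U(8,21) = (21 choose 8) = 203490.

203490


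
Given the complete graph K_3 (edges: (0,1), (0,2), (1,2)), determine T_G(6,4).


T(K_3; x,y) = x^2 + x + y.
T(6,4) = 36 + 6 + 4 = 46.

46


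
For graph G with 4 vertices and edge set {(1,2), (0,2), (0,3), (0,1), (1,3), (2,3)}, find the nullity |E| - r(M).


Cycle rank (nullity) = |E| - r(M) = |E| - (|V| - c).
|E| = 6, |V| = 4, c = 1.
Nullity = 6 - (4 - 1) = 6 - 3 = 3.

3


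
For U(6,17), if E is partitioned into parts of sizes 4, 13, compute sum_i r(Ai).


r(Ai) = min(|Ai|, 6) for each part.
Sum = min(4,6) + min(13,6)
    = 4 + 6
    = 10.

10


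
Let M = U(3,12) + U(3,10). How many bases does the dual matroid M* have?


(M1+M2)* = M1* + M2*.
M1* = U(9,12), bases: C(12,9) = 220.
M2* = U(7,10), bases: C(10,7) = 120.
|B(M*)| = 220 * 120 = 26400.

26400


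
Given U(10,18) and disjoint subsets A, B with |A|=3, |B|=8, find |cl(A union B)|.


|A union B| = 3 + 8 = 11 (disjoint).
In U(10,18), cl(S) = S if |S| < 10, else cl(S) = E.
Since 11 >= 10, cl(A union B) = E.
|cl(A union B)| = 18.

18


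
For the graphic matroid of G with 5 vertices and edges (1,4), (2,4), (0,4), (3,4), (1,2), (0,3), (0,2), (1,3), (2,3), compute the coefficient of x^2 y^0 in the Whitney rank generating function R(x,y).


R(x,y) = sum over A in 2^E of x^(r(E)-r(A)) * y^(|A|-r(A)).
G has 5 vertices, 9 edges. r(E) = 4.
Enumerate all 2^9 = 512 subsets.
Count subsets with r(E)-r(A)=2 and |A|-r(A)=0: 36.

36


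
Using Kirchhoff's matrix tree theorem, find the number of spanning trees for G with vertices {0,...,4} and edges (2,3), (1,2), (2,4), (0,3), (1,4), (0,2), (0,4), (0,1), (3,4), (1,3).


By Kirchhoff's matrix tree theorem, the number of spanning trees equals
the determinant of any cofactor of the Laplacian matrix L.
G has 5 vertices and 10 edges.
Computing the (4 x 4) cofactor determinant gives 125.

125


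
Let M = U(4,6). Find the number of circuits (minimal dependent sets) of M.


In U(4,6), circuits are the (5)-element subsets.
Any set of 5 elements is dependent, and removing any one element gives
an independent set of size 4, so it is a minimal dependent set.
Number of circuits = (6 choose 5) = 6.

6


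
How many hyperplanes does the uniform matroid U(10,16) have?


Hyperplanes of U(10,16) are flats of rank 9.
In a uniform matroid, these are exactly the (9)-element subsets.
Count = (16 choose 9) = 11440.

11440


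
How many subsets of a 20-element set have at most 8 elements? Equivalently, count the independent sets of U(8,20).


Independent sets of U(8,20) are all subsets of size <= 8.
Count = C(20,0) + C(20,1) + C(20,2) + C(20,3) + C(20,4) + C(20,5) + C(20,6) + C(20,7) + C(20,8)
     = 1 + 20 + 190 + 1140 + 4845 + 15504 + 38760 + 77520 + 125970
     = 263950.

263950


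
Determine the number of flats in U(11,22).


Flats of U(11,22): every subset of size < 11 is a flat, plus E itself.
Count = (22 choose 0) + (22 choose 1) + (22 choose 2) + (22 choose 3) + (22 choose 4) + (22 choose 5) + (22 choose 6) + (22 choose 7) + (22 choose 8) + (22 choose 9) + (22 choose 10) + 1
     = 1 + 22 + 231 + 1540 + 7315 + 26334 + 74613 + 170544 + 319770 + 497420 + 646646 + 1
     = 1744437.

1744437


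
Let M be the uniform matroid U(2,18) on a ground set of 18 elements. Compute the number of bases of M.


Bases of U(2,18) are all 2-element subsets of the 18-element ground set.
Number of bases = C(18,2).
C(18,2) = (18 * 17) / (1 * 2) = 153.

153


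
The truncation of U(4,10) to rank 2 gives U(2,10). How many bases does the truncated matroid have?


Truncating U(4,10) to rank 2 gives U(2,10).
Bases of U(2,10) are all 2-element subsets of 10 elements.
Number of bases = C(10,2) = 10! / (2! * 8!) = 45.

45


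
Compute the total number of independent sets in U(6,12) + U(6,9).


For a direct sum, |I(M1+M2)| = |I(M1)| * |I(M2)|.
|I(U(6,12))| = sum C(12,k) for k=0..6 = 2510.
|I(U(6,9))| = sum C(9,k) for k=0..6 = 466.
Total = 2510 * 466 = 1169660.

1169660


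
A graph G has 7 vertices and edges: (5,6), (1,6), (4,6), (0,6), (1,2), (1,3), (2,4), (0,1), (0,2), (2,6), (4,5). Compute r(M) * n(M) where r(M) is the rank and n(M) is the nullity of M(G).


r(M) = |V| - c = 7 - 1 = 6.
nullity = |E| - r(M) = 11 - 6 = 5.
Product = 6 * 5 = 30.

30
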